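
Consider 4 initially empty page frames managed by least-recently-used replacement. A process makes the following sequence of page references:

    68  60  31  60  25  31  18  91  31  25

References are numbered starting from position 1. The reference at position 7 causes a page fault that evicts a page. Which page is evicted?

pos 1: 68 → fault, frames {68}
pos 2: 60 → fault, frames {68,60}
pos 3: 31 → fault, frames {68,60,31}
pos 4: 60 → hit
pos 5: 25 → fault, frames {68,31,60,25}
pos 6: 31 → hit
pos 7: 18 → fault, evict 68, frames {60,25,31,18}
At position 7, page 68 is evicted.

68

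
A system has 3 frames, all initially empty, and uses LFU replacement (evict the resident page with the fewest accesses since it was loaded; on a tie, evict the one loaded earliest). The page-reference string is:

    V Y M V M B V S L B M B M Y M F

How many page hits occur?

V -> miss, frames [V]
Y -> miss, frames [V, Y]
M -> miss, frames [V, Y, M]
V -> hit
M -> hit
B -> miss, evict Y, frames [V, M, B]
V -> hit
S -> miss, evict B, frames [V, M, S]
L -> miss, evict S, frames [V, M, L]
B -> miss, evict L, frames [V, M, B]
M -> hit
B -> hit
M -> hit
Y -> miss, evict B, frames [V, M, Y]
M -> hit
F -> miss, evict Y, frames [V, M, F]
Hits: 7.

7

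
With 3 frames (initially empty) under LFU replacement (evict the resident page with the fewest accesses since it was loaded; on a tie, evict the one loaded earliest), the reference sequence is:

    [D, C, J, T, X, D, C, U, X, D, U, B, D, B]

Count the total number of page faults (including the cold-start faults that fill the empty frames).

11

D: miss, frames (D)
C: miss, frames (D C)
J: miss, frames (D C J)
T: miss, evict D, frames (C J T)
X: miss, evict C, frames (J T X)
D: miss, evict J, frames (T X D)
C: miss, evict T, frames (X D C)
U: miss, evict X, frames (D C U)
X: miss, evict D, frames (C U X)
D: miss, evict C, frames (U X D)
U: hit
B: miss, evict X, frames (U D B)
D: hit
B: hit
Page faults: 11.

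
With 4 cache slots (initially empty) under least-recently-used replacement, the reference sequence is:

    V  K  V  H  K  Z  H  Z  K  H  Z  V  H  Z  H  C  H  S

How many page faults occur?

V -> fault, frames {V}
K -> fault, frames {V,K}
V -> hit
H -> fault, frames {K,V,H}
K -> hit
Z -> fault, frames {V,H,K,Z}
H -> hit
Z -> hit
K -> hit
H -> hit
Z -> hit
V -> hit
H -> hit
Z -> hit
H -> hit
C -> fault, evict K, frames {V,Z,H,C}
H -> hit
S -> fault, evict V, frames {Z,C,H,S}
Page faults: 6.

6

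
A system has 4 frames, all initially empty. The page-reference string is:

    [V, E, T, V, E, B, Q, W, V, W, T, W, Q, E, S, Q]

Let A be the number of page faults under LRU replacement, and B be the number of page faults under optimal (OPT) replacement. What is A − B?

2

Under LRU: F F F . . F F F F . F . . F F . → 10 faults.
Under OPT: F F F . . F F F . . . . . F F . → 8 faults.
A − B = 10 − 8 = 2.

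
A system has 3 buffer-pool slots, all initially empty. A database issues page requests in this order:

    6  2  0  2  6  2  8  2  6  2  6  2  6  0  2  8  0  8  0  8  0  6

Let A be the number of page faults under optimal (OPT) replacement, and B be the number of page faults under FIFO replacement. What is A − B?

Under OPT: F F F . . . F . . . . . . F . . . . . . . F → 6 faults.
Under FIFO: F F F . . . F . F F . . . F . F . . . . . F → 9 faults.
A − B = 6 − 9 = -3.

-3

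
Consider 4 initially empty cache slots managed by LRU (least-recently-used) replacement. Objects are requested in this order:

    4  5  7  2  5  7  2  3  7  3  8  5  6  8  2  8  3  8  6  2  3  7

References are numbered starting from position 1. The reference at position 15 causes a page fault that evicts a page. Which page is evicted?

pos 1: 4 → fault, frames [4]
pos 2: 5 → fault, frames [4, 5]
pos 3: 7 → fault, frames [4, 5, 7]
pos 4: 2 → fault, frames [4, 5, 7, 2]
pos 5: 5 → hit
pos 6: 7 → hit
pos 7: 2 → hit
pos 8: 3 → fault, evict 4, frames [5, 7, 2, 3]
pos 9: 7 → hit
pos 10: 3 → hit
pos 11: 8 → fault, evict 5, frames [2, 7, 3, 8]
pos 12: 5 → fault, evict 2, frames [7, 3, 8, 5]
pos 13: 6 → fault, evict 7, frames [3, 8, 5, 6]
pos 14: 8 → hit
pos 15: 2 → fault, evict 3, frames [5, 6, 8, 2]
At position 15, page 3 is evicted.

3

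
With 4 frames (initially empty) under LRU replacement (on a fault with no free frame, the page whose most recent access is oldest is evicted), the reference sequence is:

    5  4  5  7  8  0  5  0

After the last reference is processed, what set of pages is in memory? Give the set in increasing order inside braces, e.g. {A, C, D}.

{0, 5, 7, 8}

5 → miss, frames [5]
4 → miss, frames [5, 4]
5 → hit
7 → miss, frames [4, 5, 7]
8 → miss, frames [4, 5, 7, 8]
0 → miss, evict 4, frames [5, 7, 8, 0]
5 → hit
0 → hit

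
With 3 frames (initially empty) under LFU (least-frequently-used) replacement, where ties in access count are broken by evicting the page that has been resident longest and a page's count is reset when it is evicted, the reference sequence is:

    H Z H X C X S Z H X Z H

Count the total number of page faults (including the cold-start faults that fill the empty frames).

6

H: miss, frames {H}
Z: miss, frames {H,Z}
H: hit
X: miss, frames {H,Z,X}
C: miss, evict Z, frames {H,X,C}
X: hit
S: miss, evict C, frames {H,X,S}
Z: miss, evict S, frames {H,X,Z}
H: hit
X: hit
Z: hit
H: hit
Page faults: 6.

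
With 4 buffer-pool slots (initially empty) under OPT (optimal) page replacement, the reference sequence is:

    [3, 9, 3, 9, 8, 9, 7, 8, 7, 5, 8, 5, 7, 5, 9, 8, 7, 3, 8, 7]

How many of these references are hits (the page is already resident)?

3 → fault, frames [3]
9 → fault, frames [3, 9]
3 → hit
9 → hit
8 → fault, frames [3, 9, 8]
9 → hit
7 → fault, frames [3, 9, 8, 7]
8 → hit
7 → hit
5 → fault, evict 3, frames [9, 8, 7, 5]
8 → hit
5 → hit
7 → hit
5 → hit
9 → hit
8 → hit
7 → hit
3 → fault, evict 5, frames [9, 8, 7, 3]
8 → hit
7 → hit
Hits: 14.

14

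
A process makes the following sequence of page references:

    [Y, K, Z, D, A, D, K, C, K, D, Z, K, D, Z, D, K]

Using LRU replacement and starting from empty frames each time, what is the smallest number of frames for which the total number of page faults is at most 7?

f=1: 16 faults
f=2: 13 faults
f=3: 8 faults
f=4: 7 faults
f=5: 6 faults
f=6: 6 faults
Smallest f with faults ≤ 7 is 4.

4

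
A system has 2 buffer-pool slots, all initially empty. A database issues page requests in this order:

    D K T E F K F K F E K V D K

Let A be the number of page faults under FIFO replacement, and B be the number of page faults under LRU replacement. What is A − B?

Under FIFO: F F F F F F . . . F . F F F → 10 faults.
Under LRU: F F F F F F . . . F F F F F → 11 faults.
A − B = 10 − 11 = -1.

-1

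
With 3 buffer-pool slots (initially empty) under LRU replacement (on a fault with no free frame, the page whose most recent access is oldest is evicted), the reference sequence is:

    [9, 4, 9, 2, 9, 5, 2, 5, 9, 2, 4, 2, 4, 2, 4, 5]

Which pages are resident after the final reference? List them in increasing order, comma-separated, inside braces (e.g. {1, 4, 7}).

{2, 4, 5}

9 -> miss, frames [9]
4 -> miss, frames [9, 4]
9 -> hit
2 -> miss, frames [4, 9, 2]
9 -> hit
5 -> miss, evict 4, frames [2, 9, 5]
2 -> hit
5 -> hit
9 -> hit
2 -> hit
4 -> miss, evict 5, frames [9, 2, 4]
2 -> hit
4 -> hit
2 -> hit
4 -> hit
5 -> miss, evict 9, frames [2, 4, 5]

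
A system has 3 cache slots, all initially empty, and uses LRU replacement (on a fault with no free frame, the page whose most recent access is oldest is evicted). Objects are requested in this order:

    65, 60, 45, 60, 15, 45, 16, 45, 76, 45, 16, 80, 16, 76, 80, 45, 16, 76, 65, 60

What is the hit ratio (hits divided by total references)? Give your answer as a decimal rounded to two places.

65 → fault, frames {65}
60 → fault, frames {65,60}
45 → fault, frames {65,60,45}
60 → hit
15 → fault, evict 65, frames {45,60,15}
45 → hit
16 → fault, evict 60, frames {15,45,16}
45 → hit
76 → fault, evict 15, frames {16,45,76}
45 → hit
16 → hit
80 → fault, evict 76, frames {45,16,80}
16 → hit
76 → fault, evict 45, frames {80,16,76}
80 → hit
45 → fault, evict 16, frames {76,80,45}
16 → fault, evict 76, frames {80,45,16}
76 → fault, evict 80, frames {45,16,76}
65 → fault, evict 45, frames {16,76,65}
60 → fault, evict 16, frames {76,65,60}
Hits: 7 of 20 references → 7/20 = 0.3500.

0.35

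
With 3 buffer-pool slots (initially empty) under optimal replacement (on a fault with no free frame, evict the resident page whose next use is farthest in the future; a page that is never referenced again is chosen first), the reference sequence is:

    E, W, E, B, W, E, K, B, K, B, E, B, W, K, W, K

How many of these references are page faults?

E → miss, frames (E)
W → miss, frames (E W)
E → hit
B → miss, frames (E W B)
W → hit
E → hit
K → miss, evict W, frames (E B K)
B → hit
K → hit
B → hit
E → hit
B → hit
W → miss, evict B, frames (E K W)
K → hit
W → hit
K → hit
Page faults: 5.

5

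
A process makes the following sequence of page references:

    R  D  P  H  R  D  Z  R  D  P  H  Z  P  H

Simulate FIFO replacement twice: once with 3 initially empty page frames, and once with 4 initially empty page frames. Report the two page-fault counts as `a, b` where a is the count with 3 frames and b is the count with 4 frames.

9, 10

3 frames: F F F F F F F . . F F . . . → 9 faults.
4 frames: F F F F . . F F F F F F . . → 10 faults.
10 > 9: adding a frame increased faults — Belady's anomaly.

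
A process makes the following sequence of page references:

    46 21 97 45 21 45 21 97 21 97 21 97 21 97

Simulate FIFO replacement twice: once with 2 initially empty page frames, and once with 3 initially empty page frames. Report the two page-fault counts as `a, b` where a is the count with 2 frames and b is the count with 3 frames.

2 frames: F F F F F . . F . . . . . . → 6 faults.
3 frames: F F F F . . . . . . . . . . → 4 faults.
4 < 6: adding a frame reduced faults, as is typical.

6, 4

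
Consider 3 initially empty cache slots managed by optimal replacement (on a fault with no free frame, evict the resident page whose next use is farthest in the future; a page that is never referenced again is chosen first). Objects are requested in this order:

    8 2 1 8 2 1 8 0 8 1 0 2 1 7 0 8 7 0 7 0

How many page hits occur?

8 -> miss, frames (8)
2 -> miss, frames (8 2)
1 -> miss, frames (8 2 1)
8 -> hit
2 -> hit
1 -> hit
8 -> hit
0 -> miss, evict 2, frames (8 1 0)
8 -> hit
1 -> hit
0 -> hit
2 -> miss, evict 8, frames (1 0 2)
1 -> hit
7 -> miss, evict 2, frames (1 0 7)
0 -> hit
8 -> miss, evict 1, frames (0 7 8)
7 -> hit
0 -> hit
7 -> hit
0 -> hit
Hits: 13.

13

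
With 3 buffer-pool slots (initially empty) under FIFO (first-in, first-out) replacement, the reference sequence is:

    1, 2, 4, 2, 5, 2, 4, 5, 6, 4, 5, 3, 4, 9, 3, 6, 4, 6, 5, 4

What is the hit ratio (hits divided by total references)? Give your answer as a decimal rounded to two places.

0.45

1 → fault, frames [1]
2 → fault, frames [1, 2]
4 → fault, frames [1, 2, 4]
2 → hit
5 → fault, evict 1, frames [2, 4, 5]
2 → hit
4 → hit
5 → hit
6 → fault, evict 2, frames [4, 5, 6]
4 → hit
5 → hit
3 → fault, evict 4, frames [5, 6, 3]
4 → fault, evict 5, frames [6, 3, 4]
9 → fault, evict 6, frames [3, 4, 9]
3 → hit
6 → fault, evict 3, frames [4, 9, 6]
4 → hit
6 → hit
5 → fault, evict 4, frames [9, 6, 5]
4 → fault, evict 9, frames [6, 5, 4]
Hits: 9 of 20 references → 9/20 = 0.4500.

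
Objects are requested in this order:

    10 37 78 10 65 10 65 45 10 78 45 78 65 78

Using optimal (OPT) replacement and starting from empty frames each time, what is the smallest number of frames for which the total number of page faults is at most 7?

f=1: 14 faults
f=2: 7 faults
f=3: 6 faults
f=4: 5 faults
f=5: 5 faults
Smallest f with faults ≤ 7 is 2.

2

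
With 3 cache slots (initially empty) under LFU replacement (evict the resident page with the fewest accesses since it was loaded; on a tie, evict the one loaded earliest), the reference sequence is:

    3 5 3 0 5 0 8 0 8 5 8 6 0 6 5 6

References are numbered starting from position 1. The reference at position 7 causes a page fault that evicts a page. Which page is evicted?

3

pos 1: 3: miss, frames {3}
pos 2: 5: miss, frames {3,5}
pos 3: 3: hit
pos 4: 0: miss, frames {3,5,0}
pos 5: 5: hit
pos 6: 0: hit
pos 7: 8: miss, evict 3, frames {5,0,8}
At position 7, page 3 is evicted.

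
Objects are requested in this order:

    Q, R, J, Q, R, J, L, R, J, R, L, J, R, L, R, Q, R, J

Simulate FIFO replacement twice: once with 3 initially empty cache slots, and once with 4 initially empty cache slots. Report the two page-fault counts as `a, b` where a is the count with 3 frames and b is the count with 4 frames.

7, 4

3 frames: F F F . . . F . . . . . . . . F F F → 7 faults.
4 frames: F F F . . . F . . . . . . . . . . . → 4 faults.
4 < 7: adding a frame reduced faults, as is typical.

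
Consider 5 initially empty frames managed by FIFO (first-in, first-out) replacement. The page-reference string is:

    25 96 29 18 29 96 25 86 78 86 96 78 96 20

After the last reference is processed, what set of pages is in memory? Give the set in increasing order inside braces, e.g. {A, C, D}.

{18, 20, 29, 78, 86}

25: miss, frames (25)
96: miss, frames (25 96)
29: miss, frames (25 96 29)
18: miss, frames (25 96 29 18)
29: hit
96: hit
25: hit
86: miss, frames (25 96 29 18 86)
78: miss, evict 25, frames (96 29 18 86 78)
86: hit
96: hit
78: hit
96: hit
20: miss, evict 96, frames (29 18 86 78 20)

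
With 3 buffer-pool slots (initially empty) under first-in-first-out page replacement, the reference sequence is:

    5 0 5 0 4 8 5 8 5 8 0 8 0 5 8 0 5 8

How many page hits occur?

12

5: miss, frames {5}
0: miss, frames {5,0}
5: hit
0: hit
4: miss, frames {5,0,4}
8: miss, evict 5, frames {0,4,8}
5: miss, evict 0, frames {4,8,5}
8: hit
5: hit
8: hit
0: miss, evict 4, frames {8,5,0}
8: hit
0: hit
5: hit
8: hit
0: hit
5: hit
8: hit
Hits: 12.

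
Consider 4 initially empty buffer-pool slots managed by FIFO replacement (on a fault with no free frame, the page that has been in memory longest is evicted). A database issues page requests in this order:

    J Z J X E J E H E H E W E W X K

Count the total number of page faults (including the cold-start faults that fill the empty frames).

J -> fault, frames (J)
Z -> fault, frames (J Z)
J -> hit
X -> fault, frames (J Z X)
E -> fault, frames (J Z X E)
J -> hit
E -> hit
H -> fault, evict J, frames (Z X E H)
E -> hit
H -> hit
E -> hit
W -> fault, evict Z, frames (X E H W)
E -> hit
W -> hit
X -> hit
K -> fault, evict X, frames (E H W K)
Page faults: 7.

7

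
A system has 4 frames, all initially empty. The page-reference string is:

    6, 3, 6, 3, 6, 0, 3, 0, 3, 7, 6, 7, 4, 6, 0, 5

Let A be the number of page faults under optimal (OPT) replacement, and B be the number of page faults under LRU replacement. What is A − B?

-1

Under OPT: F F . . . F . . . F . . F . . F → 6 faults.
Under LRU: F F . . . F . . . F . . F . F F → 7 faults.
A − B = 6 − 7 = -1.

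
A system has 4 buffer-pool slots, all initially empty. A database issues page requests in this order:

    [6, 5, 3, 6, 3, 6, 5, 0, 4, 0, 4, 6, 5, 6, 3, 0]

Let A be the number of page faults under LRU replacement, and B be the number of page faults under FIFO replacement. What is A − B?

-2

Under LRU: F F F . . . . F F . . . . . F F → 7 faults.
Under FIFO: F F F . . . . F F . . F F . F F → 9 faults.
A − B = 7 − 9 = -2.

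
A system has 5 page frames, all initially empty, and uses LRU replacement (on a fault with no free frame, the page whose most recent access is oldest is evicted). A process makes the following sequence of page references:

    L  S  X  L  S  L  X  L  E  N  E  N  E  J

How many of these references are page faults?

6

L: miss, frames {L}
S: miss, frames {L,S}
X: miss, frames {L,S,X}
L: hit
S: hit
L: hit
X: hit
L: hit
E: miss, frames {S,X,L,E}
N: miss, frames {S,X,L,E,N}
E: hit
N: hit
E: hit
J: miss, evict S, frames {X,L,N,E,J}
Page faults: 6.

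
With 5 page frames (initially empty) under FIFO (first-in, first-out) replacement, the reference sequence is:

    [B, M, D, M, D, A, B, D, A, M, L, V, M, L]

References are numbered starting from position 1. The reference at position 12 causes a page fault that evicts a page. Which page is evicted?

pos 1: B: miss, frames [B]
pos 2: M: miss, frames [B, M]
pos 3: D: miss, frames [B, M, D]
pos 4: M: hit
pos 5: D: hit
pos 6: A: miss, frames [B, M, D, A]
pos 7: B: hit
pos 8: D: hit
pos 9: A: hit
pos 10: M: hit
pos 11: L: miss, frames [B, M, D, A, L]
pos 12: V: miss, evict B, frames [M, D, A, L, V]
At position 12, page B is evicted.

B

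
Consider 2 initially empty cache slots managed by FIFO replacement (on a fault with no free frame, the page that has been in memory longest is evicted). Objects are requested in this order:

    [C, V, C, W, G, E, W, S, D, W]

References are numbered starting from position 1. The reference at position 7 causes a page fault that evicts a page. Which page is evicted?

G

pos 1: C -> fault, frames (C)
pos 2: V -> fault, frames (C V)
pos 3: C -> hit
pos 4: W -> fault, evict C, frames (V W)
pos 5: G -> fault, evict V, frames (W G)
pos 6: E -> fault, evict W, frames (G E)
pos 7: W -> fault, evict G, frames (E W)
At position 7, page G is evicted.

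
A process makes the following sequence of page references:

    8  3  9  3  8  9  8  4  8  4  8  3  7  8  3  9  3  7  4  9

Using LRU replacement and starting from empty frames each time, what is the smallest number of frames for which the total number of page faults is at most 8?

f=1: 20 faults
f=2: 14 faults
f=3: 10 faults
f=4: 7 faults
f=5: 5 faults
Smallest f with faults ≤ 8 is 4.

4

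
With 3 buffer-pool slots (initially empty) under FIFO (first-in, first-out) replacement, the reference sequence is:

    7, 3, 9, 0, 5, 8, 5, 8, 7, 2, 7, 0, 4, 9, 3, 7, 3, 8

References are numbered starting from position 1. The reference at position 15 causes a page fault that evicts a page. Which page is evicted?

0

pos 1: 7: miss, frames (7)
pos 2: 3: miss, frames (7 3)
pos 3: 9: miss, frames (7 3 9)
pos 4: 0: miss, evict 7, frames (3 9 0)
pos 5: 5: miss, evict 3, frames (9 0 5)
pos 6: 8: miss, evict 9, frames (0 5 8)
pos 7: 5: hit
pos 8: 8: hit
pos 9: 7: miss, evict 0, frames (5 8 7)
pos 10: 2: miss, evict 5, frames (8 7 2)
pos 11: 7: hit
pos 12: 0: miss, evict 8, frames (7 2 0)
pos 13: 4: miss, evict 7, frames (2 0 4)
pos 14: 9: miss, evict 2, frames (0 4 9)
pos 15: 3: miss, evict 0, frames (4 9 3)
At position 15, page 0 is evicted.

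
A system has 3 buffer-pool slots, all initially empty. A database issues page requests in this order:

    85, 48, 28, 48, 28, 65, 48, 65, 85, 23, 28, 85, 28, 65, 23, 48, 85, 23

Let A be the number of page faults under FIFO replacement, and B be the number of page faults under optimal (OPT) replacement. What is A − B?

3

Under FIFO: F F F . . F . . F F F . . F . F F F → 11 faults.
Under OPT: F F F . . F . . . F F . . . F F . . → 8 faults.
A − B = 11 − 8 = 3.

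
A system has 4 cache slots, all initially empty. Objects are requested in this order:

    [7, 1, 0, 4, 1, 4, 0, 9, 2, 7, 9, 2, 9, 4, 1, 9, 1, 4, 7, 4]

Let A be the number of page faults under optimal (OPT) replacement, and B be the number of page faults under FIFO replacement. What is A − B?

Under OPT: F F F F . . . F F . . . . . F . . . . . → 7 faults.
Under FIFO: F F F F . . . F F F . . . . F . . F . . → 9 faults.
A − B = 7 − 9 = -2.

-2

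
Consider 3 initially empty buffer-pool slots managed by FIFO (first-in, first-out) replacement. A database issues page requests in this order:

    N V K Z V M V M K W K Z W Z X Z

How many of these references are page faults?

N → miss, frames {N}
V → miss, frames {N,V}
K → miss, frames {N,V,K}
Z → miss, evict N, frames {V,K,Z}
V → hit
M → miss, evict V, frames {K,Z,M}
V → miss, evict K, frames {Z,M,V}
M → hit
K → miss, evict Z, frames {M,V,K}
W → miss, evict M, frames {V,K,W}
K → hit
Z → miss, evict V, frames {K,W,Z}
W → hit
Z → hit
X → miss, evict K, frames {W,Z,X}
Z → hit
Page faults: 10.

10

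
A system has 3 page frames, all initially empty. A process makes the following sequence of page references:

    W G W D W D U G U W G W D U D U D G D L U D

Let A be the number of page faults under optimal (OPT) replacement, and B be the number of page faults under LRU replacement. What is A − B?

Under OPT: F F . F . . F . . . . . F . . . . . . F . . → 6 faults.
Under LRU: F F . F . . F F . F . . F F . . . F . F F . → 11 faults.
A − B = 6 − 11 = -5.

-5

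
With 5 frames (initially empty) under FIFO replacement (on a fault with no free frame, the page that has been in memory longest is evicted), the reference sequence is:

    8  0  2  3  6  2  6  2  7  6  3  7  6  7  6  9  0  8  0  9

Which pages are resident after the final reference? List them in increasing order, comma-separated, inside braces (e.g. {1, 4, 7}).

8: fault, frames [8]
0: fault, frames [8, 0]
2: fault, frames [8, 0, 2]
3: fault, frames [8, 0, 2, 3]
6: fault, frames [8, 0, 2, 3, 6]
2: hit
6: hit
2: hit
7: fault, evict 8, frames [0, 2, 3, 6, 7]
6: hit
3: hit
7: hit
6: hit
7: hit
6: hit
9: fault, evict 0, frames [2, 3, 6, 7, 9]
0: fault, evict 2, frames [3, 6, 7, 9, 0]
8: fault, evict 3, frames [6, 7, 9, 0, 8]
0: hit
9: hit

{0, 6, 7, 8, 9}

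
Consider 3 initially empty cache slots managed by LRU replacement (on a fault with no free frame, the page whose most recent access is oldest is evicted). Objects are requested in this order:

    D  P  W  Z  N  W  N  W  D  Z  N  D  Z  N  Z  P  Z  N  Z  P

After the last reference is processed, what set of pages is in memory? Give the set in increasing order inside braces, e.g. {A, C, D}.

{N, P, Z}

D → fault, frames (D)
P → fault, frames (D P)
W → fault, frames (D P W)
Z → fault, evict D, frames (P W Z)
N → fault, evict P, frames (W Z N)
W → hit
N → hit
W → hit
D → fault, evict Z, frames (N W D)
Z → fault, evict N, frames (W D Z)
N → fault, evict W, frames (D Z N)
D → hit
Z → hit
N → hit
Z → hit
P → fault, evict D, frames (N Z P)
Z → hit
N → hit
Z → hit
P → hit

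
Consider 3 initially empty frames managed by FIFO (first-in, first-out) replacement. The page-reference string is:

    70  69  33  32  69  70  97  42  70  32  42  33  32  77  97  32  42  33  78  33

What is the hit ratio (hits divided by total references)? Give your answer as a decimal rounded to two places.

70 -> fault, frames [70]
69 -> fault, frames [70, 69]
33 -> fault, frames [70, 69, 33]
32 -> fault, evict 70, frames [69, 33, 32]
69 -> hit
70 -> fault, evict 69, frames [33, 32, 70]
97 -> fault, evict 33, frames [32, 70, 97]
42 -> fault, evict 32, frames [70, 97, 42]
70 -> hit
32 -> fault, evict 70, frames [97, 42, 32]
42 -> hit
33 -> fault, evict 97, frames [42, 32, 33]
32 -> hit
77 -> fault, evict 42, frames [32, 33, 77]
97 -> fault, evict 32, frames [33, 77, 97]
32 -> fault, evict 33, frames [77, 97, 32]
42 -> fault, evict 77, frames [97, 32, 42]
33 -> fault, evict 97, frames [32, 42, 33]
78 -> fault, evict 32, frames [42, 33, 78]
33 -> hit
Hits: 5 of 20 references → 5/20 = 0.2500.

0.25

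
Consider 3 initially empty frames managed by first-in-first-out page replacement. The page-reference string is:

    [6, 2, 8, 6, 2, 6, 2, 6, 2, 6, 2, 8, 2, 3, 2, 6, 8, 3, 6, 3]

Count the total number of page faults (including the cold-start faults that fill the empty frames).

5

6 → fault, frames {6}
2 → fault, frames {6,2}
8 → fault, frames {6,2,8}
6 → hit
2 → hit
6 → hit
2 → hit
6 → hit
2 → hit
6 → hit
2 → hit
8 → hit
2 → hit
3 → fault, evict 6, frames {2,8,3}
2 → hit
6 → fault, evict 2, frames {8,3,6}
8 → hit
3 → hit
6 → hit
3 → hit
Page faults: 5.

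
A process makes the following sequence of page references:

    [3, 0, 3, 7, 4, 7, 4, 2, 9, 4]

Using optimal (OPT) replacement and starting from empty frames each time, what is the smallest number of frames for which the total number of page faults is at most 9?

f=1: 10 faults
f=2: 6 faults
f=3: 6 faults
f=4: 6 faults
f=5: 6 faults
f=6: 6 faults
Smallest f with faults ≤ 9 is 2.

2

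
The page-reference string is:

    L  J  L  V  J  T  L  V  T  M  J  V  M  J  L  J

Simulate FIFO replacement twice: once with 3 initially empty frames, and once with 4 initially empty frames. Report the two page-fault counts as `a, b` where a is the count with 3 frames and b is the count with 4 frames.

9, 7

3 frames: F F . F . F F . . F F F . . F . → 9 faults.
4 frames: F F . F . F . . . F . . . . F F → 7 faults.
7 < 9: adding a frame reduced faults, as is typical.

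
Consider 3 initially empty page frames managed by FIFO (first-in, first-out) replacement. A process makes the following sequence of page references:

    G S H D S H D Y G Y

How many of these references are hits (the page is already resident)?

G -> fault, frames (G)
S -> fault, frames (G S)
H -> fault, frames (G S H)
D -> fault, evict G, frames (S H D)
S -> hit
H -> hit
D -> hit
Y -> fault, evict S, frames (H D Y)
G -> fault, evict H, frames (D Y G)
Y -> hit
Hits: 4.

4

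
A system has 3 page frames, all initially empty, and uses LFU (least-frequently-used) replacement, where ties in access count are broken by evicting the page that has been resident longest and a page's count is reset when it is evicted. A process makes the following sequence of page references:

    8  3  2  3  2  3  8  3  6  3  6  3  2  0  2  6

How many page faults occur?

6

8 → fault, frames [8]
3 → fault, frames [8, 3]
2 → fault, frames [8, 3, 2]
3 → hit
2 → hit
3 → hit
8 → hit
3 → hit
6 → fault, evict 8, frames [3, 2, 6]
3 → hit
6 → hit
3 → hit
2 → hit
0 → fault, evict 6, frames [3, 2, 0]
2 → hit
6 → fault, evict 0, frames [3, 2, 6]
Page faults: 6.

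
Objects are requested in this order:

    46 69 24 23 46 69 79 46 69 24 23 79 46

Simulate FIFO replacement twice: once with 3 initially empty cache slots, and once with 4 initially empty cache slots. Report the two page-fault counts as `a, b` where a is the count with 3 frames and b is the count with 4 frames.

3 frames: F F F F F F F . . F F . F → 10 faults.
4 frames: F F F F . . F F F F F F F → 11 faults.
11 > 10: adding a frame increased faults — Belady's anomaly.

10, 11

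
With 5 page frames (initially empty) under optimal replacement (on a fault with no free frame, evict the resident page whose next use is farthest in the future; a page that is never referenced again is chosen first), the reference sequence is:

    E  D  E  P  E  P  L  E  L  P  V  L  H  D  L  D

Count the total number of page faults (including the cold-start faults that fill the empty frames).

E -> fault, frames [E]
D -> fault, frames [E, D]
E -> hit
P -> fault, frames [E, D, P]
E -> hit
P -> hit
L -> fault, frames [E, D, P, L]
E -> hit
L -> hit
P -> hit
V -> fault, frames [E, D, P, L, V]
L -> hit
H -> fault, evict V, frames [E, D, P, L, H]
D -> hit
L -> hit
D -> hit
Page faults: 6.

6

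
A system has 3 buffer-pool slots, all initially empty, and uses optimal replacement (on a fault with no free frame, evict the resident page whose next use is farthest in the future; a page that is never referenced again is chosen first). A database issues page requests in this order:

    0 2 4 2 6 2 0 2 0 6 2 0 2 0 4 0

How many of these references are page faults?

5

0 -> fault, frames (0)
2 -> fault, frames (0 2)
4 -> fault, frames (0 2 4)
2 -> hit
6 -> fault, evict 4, frames (0 2 6)
2 -> hit
0 -> hit
2 -> hit
0 -> hit
6 -> hit
2 -> hit
0 -> hit
2 -> hit
0 -> hit
4 -> fault, evict 6, frames (0 2 4)
0 -> hit
Page faults: 5.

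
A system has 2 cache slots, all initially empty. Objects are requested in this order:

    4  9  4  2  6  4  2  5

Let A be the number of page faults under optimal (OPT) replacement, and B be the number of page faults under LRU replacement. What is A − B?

Under OPT: F F . F F . F F → 6 faults.
Under LRU: F F . F F F F F → 7 faults.
A − B = 6 − 7 = -1.

-1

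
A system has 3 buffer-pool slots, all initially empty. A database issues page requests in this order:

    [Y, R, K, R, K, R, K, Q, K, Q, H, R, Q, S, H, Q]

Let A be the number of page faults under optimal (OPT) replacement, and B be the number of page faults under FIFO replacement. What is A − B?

Under OPT: F F F . . . . F . . F . . F . . → 6 faults.
Under FIFO: F F F . . . . F . . F F . F . F → 8 faults.
A − B = 6 − 8 = -2.

-2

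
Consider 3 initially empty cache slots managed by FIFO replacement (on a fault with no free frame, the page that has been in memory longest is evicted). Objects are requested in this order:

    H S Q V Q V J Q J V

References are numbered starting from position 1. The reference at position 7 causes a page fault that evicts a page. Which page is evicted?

S

pos 1: H → miss, frames [H]
pos 2: S → miss, frames [H, S]
pos 3: Q → miss, frames [H, S, Q]
pos 4: V → miss, evict H, frames [S, Q, V]
pos 5: Q → hit
pos 6: V → hit
pos 7: J → miss, evict S, frames [Q, V, J]
At position 7, page S is evicted.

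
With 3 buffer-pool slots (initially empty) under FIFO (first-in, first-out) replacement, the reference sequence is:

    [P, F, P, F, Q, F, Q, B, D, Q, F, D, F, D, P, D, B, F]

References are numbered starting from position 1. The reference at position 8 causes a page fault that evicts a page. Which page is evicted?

P

pos 1: P → fault, frames (P)
pos 2: F → fault, frames (P F)
pos 3: P → hit
pos 4: F → hit
pos 5: Q → fault, frames (P F Q)
pos 6: F → hit
pos 7: Q → hit
pos 8: B → fault, evict P, frames (F Q B)
At position 8, page P is evicted.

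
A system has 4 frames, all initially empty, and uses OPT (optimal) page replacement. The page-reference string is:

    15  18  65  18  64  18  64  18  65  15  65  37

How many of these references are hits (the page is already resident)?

15: miss, frames (15)
18: miss, frames (15 18)
65: miss, frames (15 18 65)
18: hit
64: miss, frames (15 18 65 64)
18: hit
64: hit
18: hit
65: hit
15: hit
65: hit
37: miss, evict 64, frames (15 18 65 37)
Hits: 7.

7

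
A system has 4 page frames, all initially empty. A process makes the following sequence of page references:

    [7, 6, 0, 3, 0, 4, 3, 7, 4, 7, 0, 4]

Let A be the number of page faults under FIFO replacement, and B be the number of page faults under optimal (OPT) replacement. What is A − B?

Under FIFO: F F F F . F . F . . . . → 6 faults.
Under OPT: F F F F . F . . . . . . → 5 faults.
A − B = 6 − 5 = 1.

1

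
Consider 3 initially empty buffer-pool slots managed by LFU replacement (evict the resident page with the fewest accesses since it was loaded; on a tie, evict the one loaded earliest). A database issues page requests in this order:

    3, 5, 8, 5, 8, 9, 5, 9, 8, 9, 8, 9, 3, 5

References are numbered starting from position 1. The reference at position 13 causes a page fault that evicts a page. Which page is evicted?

5

pos 1: 3: miss, frames {3}
pos 2: 5: miss, frames {3,5}
pos 3: 8: miss, frames {3,5,8}
pos 4: 5: hit
pos 5: 8: hit
pos 6: 9: miss, evict 3, frames {5,8,9}
pos 7: 5: hit
pos 8: 9: hit
pos 9: 8: hit
pos 10: 9: hit
pos 11: 8: hit
pos 12: 9: hit
pos 13: 3: miss, evict 5, frames {8,9,3}
At position 13, page 5 is evicted.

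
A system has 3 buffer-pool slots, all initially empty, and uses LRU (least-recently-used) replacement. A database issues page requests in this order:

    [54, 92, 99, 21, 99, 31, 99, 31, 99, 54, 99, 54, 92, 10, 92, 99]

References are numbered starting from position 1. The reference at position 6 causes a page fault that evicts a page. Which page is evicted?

pos 1: 54 → fault, frames (54)
pos 2: 92 → fault, frames (54 92)
pos 3: 99 → fault, frames (54 92 99)
pos 4: 21 → fault, evict 54, frames (92 99 21)
pos 5: 99 → hit
pos 6: 31 → fault, evict 92, frames (21 99 31)
At position 6, page 92 is evicted.

92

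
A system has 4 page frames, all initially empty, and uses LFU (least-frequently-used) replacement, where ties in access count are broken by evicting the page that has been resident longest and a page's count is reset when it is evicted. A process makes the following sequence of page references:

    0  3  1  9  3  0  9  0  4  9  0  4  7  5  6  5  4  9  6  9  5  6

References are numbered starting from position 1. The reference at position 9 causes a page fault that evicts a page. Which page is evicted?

1

pos 1: 0 -> miss, frames (0)
pos 2: 3 -> miss, frames (0 3)
pos 3: 1 -> miss, frames (0 3 1)
pos 4: 9 -> miss, frames (0 3 1 9)
pos 5: 3 -> hit
pos 6: 0 -> hit
pos 7: 9 -> hit
pos 8: 0 -> hit
pos 9: 4 -> miss, evict 1, frames (0 3 9 4)
At position 9, page 1 is evicted.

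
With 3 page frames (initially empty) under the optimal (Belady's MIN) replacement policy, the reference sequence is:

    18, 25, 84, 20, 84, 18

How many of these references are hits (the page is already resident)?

2

18 -> miss, frames [18]
25 -> miss, frames [18, 25]
84 -> miss, frames [18, 25, 84]
20 -> miss, evict 25, frames [18, 84, 20]
84 -> hit
18 -> hit
Hits: 2.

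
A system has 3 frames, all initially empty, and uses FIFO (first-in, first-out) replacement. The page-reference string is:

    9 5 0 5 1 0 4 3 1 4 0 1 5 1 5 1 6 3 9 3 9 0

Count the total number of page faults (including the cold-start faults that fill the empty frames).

13

9: miss, frames (9)
5: miss, frames (9 5)
0: miss, frames (9 5 0)
5: hit
1: miss, evict 9, frames (5 0 1)
0: hit
4: miss, evict 5, frames (0 1 4)
3: miss, evict 0, frames (1 4 3)
1: hit
4: hit
0: miss, evict 1, frames (4 3 0)
1: miss, evict 4, frames (3 0 1)
5: miss, evict 3, frames (0 1 5)
1: hit
5: hit
1: hit
6: miss, evict 0, frames (1 5 6)
3: miss, evict 1, frames (5 6 3)
9: miss, evict 5, frames (6 3 9)
3: hit
9: hit
0: miss, evict 6, frames (3 9 0)
Page faults: 13.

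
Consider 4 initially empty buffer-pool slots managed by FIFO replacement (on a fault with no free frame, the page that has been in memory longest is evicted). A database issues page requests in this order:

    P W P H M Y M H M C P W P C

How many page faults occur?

8

P → miss, frames {P}
W → miss, frames {P,W}
P → hit
H → miss, frames {P,W,H}
M → miss, frames {P,W,H,M}
Y → miss, evict P, frames {W,H,M,Y}
M → hit
H → hit
M → hit
C → miss, evict W, frames {H,M,Y,C}
P → miss, evict H, frames {M,Y,C,P}
W → miss, evict M, frames {Y,C,P,W}
P → hit
C → hit
Page faults: 8.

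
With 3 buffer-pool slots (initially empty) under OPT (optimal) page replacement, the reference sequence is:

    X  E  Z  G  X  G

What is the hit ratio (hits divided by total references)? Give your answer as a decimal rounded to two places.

X -> miss, frames {X}
E -> miss, frames {X,E}
Z -> miss, frames {X,E,Z}
G -> miss, evict Z, frames {X,E,G}
X -> hit
G -> hit
Hits: 2 of 6 references → 2/6 = 0.3333.

0.33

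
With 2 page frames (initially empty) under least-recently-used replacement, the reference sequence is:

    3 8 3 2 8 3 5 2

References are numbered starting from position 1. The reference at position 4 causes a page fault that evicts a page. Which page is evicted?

8

pos 1: 3: fault, frames (3)
pos 2: 8: fault, frames (3 8)
pos 3: 3: hit
pos 4: 2: fault, evict 8, frames (3 2)
At position 4, page 8 is evicted.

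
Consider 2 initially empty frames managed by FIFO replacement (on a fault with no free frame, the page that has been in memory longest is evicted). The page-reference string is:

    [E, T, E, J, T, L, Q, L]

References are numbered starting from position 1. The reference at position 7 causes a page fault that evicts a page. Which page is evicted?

pos 1: E: fault, frames [E]
pos 2: T: fault, frames [E, T]
pos 3: E: hit
pos 4: J: fault, evict E, frames [T, J]
pos 5: T: hit
pos 6: L: fault, evict T, frames [J, L]
pos 7: Q: fault, evict J, frames [L, Q]
At position 7, page J is evicted.

J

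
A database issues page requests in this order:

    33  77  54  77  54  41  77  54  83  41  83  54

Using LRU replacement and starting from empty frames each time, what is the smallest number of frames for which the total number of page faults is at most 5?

f=1: 12 faults
f=2: 9 faults
f=3: 6 faults
f=4: 5 faults
f=5: 5 faults
Smallest f with faults ≤ 5 is 4.

4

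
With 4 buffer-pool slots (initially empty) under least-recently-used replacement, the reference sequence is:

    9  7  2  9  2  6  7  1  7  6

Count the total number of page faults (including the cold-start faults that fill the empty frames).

9 -> miss, frames {9}
7 -> miss, frames {9,7}
2 -> miss, frames {9,7,2}
9 -> hit
2 -> hit
6 -> miss, frames {7,9,2,6}
7 -> hit
1 -> miss, evict 9, frames {2,6,7,1}
7 -> hit
6 -> hit
Page faults: 5.

5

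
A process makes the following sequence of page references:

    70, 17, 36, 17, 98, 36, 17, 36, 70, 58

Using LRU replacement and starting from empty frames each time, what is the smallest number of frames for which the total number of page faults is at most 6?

f=1: 10 faults
f=2: 8 faults
f=3: 6 faults
f=4: 5 faults
f=5: 5 faults
Smallest f with faults ≤ 6 is 3.

3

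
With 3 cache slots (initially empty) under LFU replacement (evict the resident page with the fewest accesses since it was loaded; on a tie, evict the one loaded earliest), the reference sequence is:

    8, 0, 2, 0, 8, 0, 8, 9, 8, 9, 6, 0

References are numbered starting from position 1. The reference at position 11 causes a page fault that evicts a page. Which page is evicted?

pos 1: 8 -> fault, frames {8}
pos 2: 0 -> fault, frames {8,0}
pos 3: 2 -> fault, frames {8,0,2}
pos 4: 0 -> hit
pos 5: 8 -> hit
pos 6: 0 -> hit
pos 7: 8 -> hit
pos 8: 9 -> fault, evict 2, frames {8,0,9}
pos 9: 8 -> hit
pos 10: 9 -> hit
pos 11: 6 -> fault, evict 9, frames {8,0,6}
At position 11, page 9 is evicted.

9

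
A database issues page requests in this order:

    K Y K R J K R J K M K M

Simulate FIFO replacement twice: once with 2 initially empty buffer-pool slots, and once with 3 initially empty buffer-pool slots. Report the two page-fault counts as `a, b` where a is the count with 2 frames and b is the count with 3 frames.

2 frames: F F . F F F F F F F . . → 9 faults.
3 frames: F F . F F F . . . F . . → 6 faults.
6 < 9: adding a frame reduced faults, as is typical.

9, 6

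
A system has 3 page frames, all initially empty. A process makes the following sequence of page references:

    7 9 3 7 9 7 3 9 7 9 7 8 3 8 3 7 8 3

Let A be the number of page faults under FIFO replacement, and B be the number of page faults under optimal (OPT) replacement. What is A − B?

Under FIFO: F F F . . . . . . . . F . . . F . . → 5 faults.
Under OPT: F F F . . . . . . . . F . . . . . . → 4 faults.
A − B = 5 − 4 = 1.

1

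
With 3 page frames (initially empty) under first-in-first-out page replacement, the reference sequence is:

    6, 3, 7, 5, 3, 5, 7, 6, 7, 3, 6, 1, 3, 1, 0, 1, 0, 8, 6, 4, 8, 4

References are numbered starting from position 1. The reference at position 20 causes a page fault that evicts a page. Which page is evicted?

pos 1: 6: miss, frames [6]
pos 2: 3: miss, frames [6, 3]
pos 3: 7: miss, frames [6, 3, 7]
pos 4: 5: miss, evict 6, frames [3, 7, 5]
pos 5: 3: hit
pos 6: 5: hit
pos 7: 7: hit
pos 8: 6: miss, evict 3, frames [7, 5, 6]
pos 9: 7: hit
pos 10: 3: miss, evict 7, frames [5, 6, 3]
pos 11: 6: hit
pos 12: 1: miss, evict 5, frames [6, 3, 1]
pos 13: 3: hit
pos 14: 1: hit
pos 15: 0: miss, evict 6, frames [3, 1, 0]
pos 16: 1: hit
pos 17: 0: hit
pos 18: 8: miss, evict 3, frames [1, 0, 8]
pos 19: 6: miss, evict 1, frames [0, 8, 6]
pos 20: 4: miss, evict 0, frames [8, 6, 4]
At position 20, page 0 is evicted.

0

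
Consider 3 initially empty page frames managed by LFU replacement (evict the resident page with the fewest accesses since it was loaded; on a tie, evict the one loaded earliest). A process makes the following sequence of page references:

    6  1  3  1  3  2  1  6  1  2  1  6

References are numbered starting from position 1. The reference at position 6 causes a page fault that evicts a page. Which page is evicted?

6

pos 1: 6 -> miss, frames {6}
pos 2: 1 -> miss, frames {6,1}
pos 3: 3 -> miss, frames {6,1,3}
pos 4: 1 -> hit
pos 5: 3 -> hit
pos 6: 2 -> miss, evict 6, frames {1,3,2}
At position 6, page 6 is evicted.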